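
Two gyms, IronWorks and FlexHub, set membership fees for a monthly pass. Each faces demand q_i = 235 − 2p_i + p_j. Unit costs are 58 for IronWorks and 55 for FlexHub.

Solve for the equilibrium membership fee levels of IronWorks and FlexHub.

116.6, 115.4

IronWorks's profit: π = (p_{IronWorks} − 58)(235 − 2p_{IronWorks} + p_{FlexHub}).
∂π/∂p_{IronWorks} = 351 − 4p_{IronWorks} + p_{FlexHub} = 0 ⇒ p_{IronWorks} = 87.75 + 0.25p_{FlexHub}.
Similarly p_{FlexHub} = 86.25 + 0.25p_{IronWorks}.
Solving the two reaction functions simultaneously: (1 − (0.25)(0.25))p_{IronWorks} = 87.75 + 0.25·86.25, so 0.9375p_{IronWorks} = 109.3125 and p_{IronWorks} = 116.6.
Then p_{FlexHub} = 86.25 + 0.25·116.6 = 115.4.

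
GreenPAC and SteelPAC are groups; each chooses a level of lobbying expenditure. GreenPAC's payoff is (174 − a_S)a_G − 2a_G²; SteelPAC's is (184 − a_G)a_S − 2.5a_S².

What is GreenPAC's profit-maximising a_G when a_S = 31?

Expanding GreenPAC's payoff: 174a_G − a_Sa_G − 2a_G².
∂π/∂a_G = 174 − a_S − 4a_G = 0, so a_G = 43.5 − 0.25a_S.
At a_S = 31: a_G = 43.5 − 0.25·31 = 35.75.

35.75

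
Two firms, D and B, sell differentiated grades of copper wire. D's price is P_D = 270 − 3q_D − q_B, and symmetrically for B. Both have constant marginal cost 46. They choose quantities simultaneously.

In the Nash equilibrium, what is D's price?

Firm D's profit: π = q_D(270 − 3q_D − q_B) − 46q_D.
∂π/∂q_D = 224 − 6q_D − q_B = 0 ⇒ q_D = 112/3 − (1/6)q_B.
By symmetry q_B = q_D; substituting into the reaction function, (7/6)q_D = 112/3 and q_D = 32.
P_D = 270 − 3·32 − 32 = 142.

142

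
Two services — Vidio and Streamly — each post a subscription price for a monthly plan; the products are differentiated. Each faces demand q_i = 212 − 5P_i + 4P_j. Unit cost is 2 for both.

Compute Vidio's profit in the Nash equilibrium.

6125

Vidio's profit: π = (P_{Vidio} − 2)(212 − 5P_{Vidio} + 4P_{Streamly}).
∂π/∂P_{Vidio} = 222 − 10P_{Vidio} + 4P_{Streamly} = 0 ⇒ P_{Vidio} = 22.2 + 0.4P_{Streamly}.
By symmetry P_{Streamly} = P_{Vidio}; substituting into the reaction function, 0.6P_{Vidio} = 22.2 and P_{Vidio} = 37.
q_{Vidio} = 212 − 5·37 + 4·37 = 175.
Profit = (37 − 2)·175 = 6125.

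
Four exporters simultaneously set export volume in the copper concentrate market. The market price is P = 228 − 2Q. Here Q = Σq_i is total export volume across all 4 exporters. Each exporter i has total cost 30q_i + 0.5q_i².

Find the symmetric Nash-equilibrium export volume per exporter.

18

A representative exporter's profit is π_i = q_i(228 − 2Q) − 30q_i − 0.5q_i², with Q = q_i + Σ_{j≠i} q_j.
First-order condition: 198 − 5q_i − 2Σ_{j≠i} q_j = 0.
In a symmetric equilibrium every exporter chooses the same q, so Σ_{j≠i} q_j = 3q. The condition becomes 198 − 11q = 0, giving q = 198/11 = 18.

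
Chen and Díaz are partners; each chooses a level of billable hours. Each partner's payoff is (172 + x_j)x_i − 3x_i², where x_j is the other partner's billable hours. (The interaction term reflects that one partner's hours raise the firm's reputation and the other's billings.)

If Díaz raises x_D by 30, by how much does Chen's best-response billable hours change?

Chen's payoff is (172 + x_D)x_C − 3x_C².
∂π/∂x_C = 172 + x_D − 6x_C = 0, so x_C = 86/3 + (1/6)x_D.
The reaction-function slope is 1/6, so a 30-unit rise in x_D moves x_C by 1/6 × 30 = 5. Chen's best response rises — the actions are strategic complements.

5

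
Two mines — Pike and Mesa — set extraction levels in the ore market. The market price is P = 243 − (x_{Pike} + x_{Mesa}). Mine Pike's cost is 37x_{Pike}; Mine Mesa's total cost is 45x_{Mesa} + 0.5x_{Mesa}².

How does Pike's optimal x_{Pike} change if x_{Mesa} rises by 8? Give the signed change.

Mine Pike's profit: π = x_{Pike}(243 − (x_{Pike} + x_{Mesa})) − 37x_{Pike}.
∂π/∂x_{Pike} = 206 − 2x_{Pike} − x_{Mesa} = 0, so x_{Pike} = 103 − 0.5x_{Mesa}.
The reaction-function slope is −0.5, so an 8-unit rise in x_{Mesa} moves x_{Pike} by −0.5 × 8 = −4. Pike's best response falls — the actions are strategic substitutes.

-4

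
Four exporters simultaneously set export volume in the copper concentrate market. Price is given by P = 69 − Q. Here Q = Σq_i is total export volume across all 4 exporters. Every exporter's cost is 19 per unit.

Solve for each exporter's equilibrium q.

A representative exporter's profit is π_i = q_i(69 − Q) − 19q_i, with Q = q_i + Σ_{j≠i} q_j.
First-order condition: 50 − 2q_i − Σ_{j≠i} q_j = 0.
Imposing symmetry (q_j = q for all j) turns Σ_{j≠i} q_j into 3q, so 50 = 5q and q = 10.

10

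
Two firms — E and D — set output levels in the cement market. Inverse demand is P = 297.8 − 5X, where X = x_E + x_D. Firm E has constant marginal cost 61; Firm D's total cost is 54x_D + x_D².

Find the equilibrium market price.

146.4

Firm E's profit: π = x_E(297.8 − 5(x_E + x_D)) − 61x_E.
∂π/∂x_E = 236.8 − 10x_E − 5x_D = 0, so x_E = 23.68 − 0.5x_D.
For D: ∂π/∂x_D = 243.8 − 12x_D − 5x_E = 0 ⇒ x_D = 1219/60 − (5/12)x_E.
Plugging x_D into E's best response: x_E = 23.68 − 0.5(1219/60 − (5/12)x_E) ⇒ (19/24)x_E = 8113/600, so x_E = 17.08.
Then x_D = 1219/60 − (5/12)·17.08 = 13.2.
Equilibrium price: P = 297.8 − 5·30.28 = 146.4.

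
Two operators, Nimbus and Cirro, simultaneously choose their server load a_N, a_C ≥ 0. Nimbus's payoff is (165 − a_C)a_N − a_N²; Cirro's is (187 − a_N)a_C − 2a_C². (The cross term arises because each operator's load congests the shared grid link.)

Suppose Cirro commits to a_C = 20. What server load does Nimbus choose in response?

72.5

Expanding Nimbus's payoff: 165a_N − a_Ca_N − a_N².
∂π/∂a_N = 165 − a_C − 2a_N = 0, so a_N = 82.5 − 0.5a_C.
At a_C = 20: a_N = 82.5 − 0.5·20 = 72.5.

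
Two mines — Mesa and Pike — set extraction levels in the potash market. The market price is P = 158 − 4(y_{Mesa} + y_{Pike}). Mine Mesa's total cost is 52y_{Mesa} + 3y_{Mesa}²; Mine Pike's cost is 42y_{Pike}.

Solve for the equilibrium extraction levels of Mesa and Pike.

Mine Mesa's profit: π = y_{Mesa}(158 − 4(y_{Mesa} + y_{Pike})) − 52y_{Mesa} − 3y_{Mesa}².
∂π/∂y_{Mesa} = 106 − 14y_{Mesa} − 4y_{Pike} = 0, so y_{Mesa} = 53/7 − (2/7)y_{Pike}.
For Pike: ∂π/∂y_{Pike} = 116 − 8y_{Pike} − 4y_{Mesa} = 0 ⇒ y_{Pike} = 14.5 − 0.5y_{Mesa}.
Substituting the second reaction function into the first: y_{Mesa} = 53/7 − (2/7)(14.5 − 0.5y_{Mesa}), which gives (6/7)y_{Mesa} = 24/7 ⇒ y_{Mesa} = 4.
Then y_{Pike} = 14.5 − 0.5·4 = 12.5.

4, 12.5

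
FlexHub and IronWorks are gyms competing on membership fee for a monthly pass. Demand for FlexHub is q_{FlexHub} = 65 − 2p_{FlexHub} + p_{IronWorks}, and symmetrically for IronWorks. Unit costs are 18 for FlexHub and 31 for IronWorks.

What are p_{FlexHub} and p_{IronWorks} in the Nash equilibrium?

FlexHub's profit: π = (p_{FlexHub} − 18)(65 − 2p_{FlexHub} + p_{IronWorks}).
∂π/∂p_{FlexHub} = 101 − 4p_{FlexHub} + p_{IronWorks} = 0 ⇒ p_{FlexHub} = 25.25 + 0.25p_{IronWorks}.
Similarly p_{IronWorks} = 31.75 + 0.25p_{FlexHub}.
Plugging p_{IronWorks} into FlexHub's best response: p_{FlexHub} = 25.25 + 0.25(31.75 + 0.25p_{FlexHub}) ⇒ 0.9375p_{FlexHub} = 33.1875, so p_{FlexHub} = 35.4.
Then p_{IronWorks} = 31.75 + 0.25·35.4 = 40.6.

35.4, 40.6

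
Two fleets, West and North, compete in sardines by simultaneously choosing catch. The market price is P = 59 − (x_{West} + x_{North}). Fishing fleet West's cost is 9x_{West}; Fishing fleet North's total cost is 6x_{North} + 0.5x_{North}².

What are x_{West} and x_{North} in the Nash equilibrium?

19.4, 11.2

Fishing fleet West's profit: π = x_{West}(59 − (x_{West} + x_{North})) − 9x_{West}.
∂π/∂x_{West} = 50 − 2x_{West} − x_{North} = 0, so x_{West} = 25 − 0.5x_{North}.
For North: ∂π/∂x_{North} = 53 − 3x_{North} − x_{West} = 0 ⇒ x_{North} = 53/3 − (1/3)x_{West}.
Substituting the second reaction function into the first: x_{West} = 25 − 0.5(53/3 − (1/3)x_{West}), which gives (5/6)x_{West} = 97/6 ⇒ x_{West} = 19.4.
Then x_{North} = 53/3 − (1/3)·19.4 = 11.2.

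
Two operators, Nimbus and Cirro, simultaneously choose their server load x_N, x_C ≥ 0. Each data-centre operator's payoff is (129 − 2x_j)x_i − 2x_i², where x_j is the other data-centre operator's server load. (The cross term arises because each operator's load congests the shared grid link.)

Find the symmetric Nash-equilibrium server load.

Nimbus's payoff is (129 − 2x_C)x_N − 2x_N².
∂π/∂x_N = 129 − 2x_C − 4x_N = 0, so x_N = 32.25 − 0.5x_C.
The game is symmetric, so in equilibrium x_C = x_N: the reaction function gives 1.5x_N = 32.25, hence x_N = 21.5.

21.5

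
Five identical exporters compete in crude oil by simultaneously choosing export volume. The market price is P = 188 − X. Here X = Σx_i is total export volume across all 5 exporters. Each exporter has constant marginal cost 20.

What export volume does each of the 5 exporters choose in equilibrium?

A representative exporter's profit is π_i = x_i(188 − X) − 20x_i, with X = x_i + Σ_{j≠i} x_j.
First-order condition: 168 − 2x_i − Σ_{j≠i} x_j = 0.
With identical exporters, set every x_j = x: then 168 − 2x − 4x = 0, i.e. x = 168/6 = 28.

28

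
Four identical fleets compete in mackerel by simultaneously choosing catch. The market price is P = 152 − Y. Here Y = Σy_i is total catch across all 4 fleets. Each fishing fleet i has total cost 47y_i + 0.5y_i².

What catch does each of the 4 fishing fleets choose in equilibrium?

A representative fishing fleet's profit is π_i = y_i(152 − Y) − 47y_i − 0.5y_i², with Y = y_i + Σ_{j≠i} y_j.
First-order condition: 105 − 3y_i − Σ_{j≠i} y_j = 0.
With identical fishing fleets, set every y_j = y: then 105 − 3y − 3y = 0, i.e. y = 105/6 = 17.5.

17.5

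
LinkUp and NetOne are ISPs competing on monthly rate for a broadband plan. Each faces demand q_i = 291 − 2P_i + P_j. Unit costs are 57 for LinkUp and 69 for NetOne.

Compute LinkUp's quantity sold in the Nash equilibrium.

159.2

LinkUp's profit: π = (P_{LinkUp} − 57)(291 − 2P_{LinkUp} + P_{NetOne}).
∂π/∂P_{LinkUp} = 405 − 4P_{LinkUp} + P_{NetOne} = 0 ⇒ P_{LinkUp} = 101.25 + 0.25P_{NetOne}.
Similarly P_{NetOne} = 107.25 + 0.25P_{LinkUp}.
Solving the two reaction functions simultaneously: (1 − (0.25)(0.25))P_{LinkUp} = 101.25 + 0.25·107.25, so 0.9375P_{LinkUp} = 128.0625 and P_{LinkUp} = 136.6.
Then P_{NetOne} = 107.25 + 0.25·136.6 = 141.4.
q_{LinkUp} = 291 − 2·136.6 + 141.4 = 159.2.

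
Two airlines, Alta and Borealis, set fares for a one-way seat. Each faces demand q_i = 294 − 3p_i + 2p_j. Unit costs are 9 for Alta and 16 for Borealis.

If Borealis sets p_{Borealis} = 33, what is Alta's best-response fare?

64.5

Alta's profit: π = (p_{Alta} − 9)(294 − 3p_{Alta} + 2p_{Borealis}).
∂π/∂p_{Alta} = 321 − 6p_{Alta} + 2p_{Borealis} = 0 ⇒ p_{Alta} = 53.5 + (1/3)p_{Borealis}.
At p_{Borealis} = 33: p_{Alta} = 53.5 + (1/3)·33 = 64.5.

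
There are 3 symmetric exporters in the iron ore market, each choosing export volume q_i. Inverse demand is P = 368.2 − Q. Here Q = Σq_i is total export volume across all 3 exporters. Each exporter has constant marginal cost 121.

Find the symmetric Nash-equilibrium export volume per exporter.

61.8

A representative exporter's profit is π_i = q_i(368.2 − Q) − 121q_i, with Q = q_i + Σ_{j≠i} q_j.
First-order condition: 247.2 − 2q_i − Σ_{j≠i} q_j = 0.
In a symmetric equilibrium every exporter chooses the same q, so Σ_{j≠i} q_j = 2q. The condition becomes 247.2 − 4q = 0, giving q = 247.2/4 = 61.8.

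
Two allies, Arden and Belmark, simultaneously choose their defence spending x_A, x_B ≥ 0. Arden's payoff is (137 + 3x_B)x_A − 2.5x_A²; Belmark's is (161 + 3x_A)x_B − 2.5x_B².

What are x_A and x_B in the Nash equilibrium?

73, 76

Expanding Arden's payoff: 137x_A + 3x_Bx_A − 2.5x_A².
∂π/∂x_A = 137 + 3x_B − 5x_A = 0, so x_A = 27.4 + 0.6x_B.
Likewise for Belmark: x_B = 32.2 + 0.6x_A.
Solving the two reaction functions simultaneously: (1 − (0.6)(0.6))x_A = 27.4 + 0.6·32.2, so 0.64x_A = 46.72 and x_A = 73.
Then x_B = 32.2 + 0.6·73 = 76.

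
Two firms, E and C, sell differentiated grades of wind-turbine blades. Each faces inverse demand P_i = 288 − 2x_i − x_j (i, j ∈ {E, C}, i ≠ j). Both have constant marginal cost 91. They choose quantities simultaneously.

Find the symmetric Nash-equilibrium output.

39.4

Firm E's profit: π = x_E(288 − 2x_E − x_C) − 91x_E.
∂π/∂x_E = 197 − 4x_E − x_C = 0 ⇒ x_E = 49.25 − 0.25x_C.
Setting x_E = x_C in the reaction function: x_E = 49.25 − 0.25x_E, so x_E = 49.25 / 1.25 = 39.4.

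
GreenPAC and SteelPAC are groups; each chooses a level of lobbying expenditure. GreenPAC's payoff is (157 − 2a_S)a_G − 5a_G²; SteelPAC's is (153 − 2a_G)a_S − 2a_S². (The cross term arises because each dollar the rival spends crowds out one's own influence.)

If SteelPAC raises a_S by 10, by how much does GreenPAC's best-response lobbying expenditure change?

-2

Expanding GreenPAC's payoff: 157a_G − 2a_Sa_G − 5a_G².
∂π/∂a_G = 157 − 2a_S − 10a_G = 0, so a_G = 15.7 − 0.2a_S.
The reaction-function slope is −0.2, so a 10-unit rise in a_S moves a_G by −0.2 × 10 = −2. GreenPAC's best response falls — the actions are strategic substitutes.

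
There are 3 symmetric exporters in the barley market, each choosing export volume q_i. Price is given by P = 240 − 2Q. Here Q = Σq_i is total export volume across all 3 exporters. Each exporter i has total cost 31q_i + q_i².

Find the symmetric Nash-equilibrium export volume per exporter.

20.9

A representative exporter's profit is π_i = q_i(240 − 2Q) − 31q_i − q_i², with Q = q_i + Σ_{j≠i} q_j.
First-order condition: 209 − 6q_i − 2Σ_{j≠i} q_j = 0.
In a symmetric equilibrium every exporter chooses the same q, so Σ_{j≠i} q_j = 2q. The condition becomes 209 − 10q = 0, giving q = 209/10 = 20.9.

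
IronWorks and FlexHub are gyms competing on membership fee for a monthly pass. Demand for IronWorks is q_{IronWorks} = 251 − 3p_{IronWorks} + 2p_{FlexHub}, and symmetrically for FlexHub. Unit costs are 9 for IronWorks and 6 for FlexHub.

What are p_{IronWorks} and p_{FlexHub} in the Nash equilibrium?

68.9375, 67.8125

IronWorks's profit: π = (p_{IronWorks} − 9)(251 − 3p_{IronWorks} + 2p_{FlexHub}).
∂π/∂p_{IronWorks} = 278 − 6p_{IronWorks} + 2p_{FlexHub} = 0 ⇒ p_{IronWorks} = 139/3 + (1/3)p_{FlexHub}.
Similarly p_{FlexHub} = 269/6 + (1/3)p_{IronWorks}.
Substituting the second reaction function into the first: p_{IronWorks} = 139/3 + (1/3)(269/6 + (1/3)p_{IronWorks}), which gives (8/9)p_{IronWorks} = 1103/18 ⇒ p_{IronWorks} = 68.9375.
Then p_{FlexHub} = 269/6 + (1/3)·68.9375 = 67.8125.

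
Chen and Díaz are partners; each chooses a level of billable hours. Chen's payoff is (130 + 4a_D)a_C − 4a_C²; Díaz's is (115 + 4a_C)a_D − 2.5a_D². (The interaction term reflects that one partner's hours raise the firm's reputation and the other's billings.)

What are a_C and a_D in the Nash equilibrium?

Expanding Chen's payoff: 130a_C + 4a_Da_C − 4a_C².
∂π/∂a_C = 130 + 4a_D − 8a_C = 0, so a_C = 16.25 + 0.5a_D.
Likewise for Díaz: a_D = 23 + 0.8a_C.
Substituting the second reaction function into the first: a_C = 16.25 + 0.5(23 + 0.8a_C), which gives 0.6a_C = 27.75 ⇒ a_C = 46.25.
Then a_D = 23 + 0.8·46.25 = 60.

46.25, 60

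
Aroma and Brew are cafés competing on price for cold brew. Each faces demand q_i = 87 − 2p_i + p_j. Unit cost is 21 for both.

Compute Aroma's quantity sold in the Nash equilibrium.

Aroma's profit: π = (p_{Aroma} − 21)(87 − 2p_{Aroma} + p_{Brew}).
∂π/∂p_{Aroma} = 129 − 4p_{Aroma} + p_{Brew} = 0 ⇒ p_{Aroma} = 32.25 + 0.25p_{Brew}.
The game is symmetric, so in equilibrium p_{Brew} = p_{Aroma}: the reaction function gives 0.75p_{Aroma} = 32.25, hence p_{Aroma} = 43.
q_{Aroma} = 87 − 2·43 + 43 = 44.

44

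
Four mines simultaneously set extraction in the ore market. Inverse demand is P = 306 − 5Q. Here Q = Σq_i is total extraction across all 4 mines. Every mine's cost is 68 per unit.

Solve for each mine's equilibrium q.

A representative mine's profit is π_i = q_i(306 − 5Q) − 68q_i, with Q = q_i + Σ_{j≠i} q_j.
First-order condition: 238 − 10q_i − 5Σ_{j≠i} q_j = 0.
In a symmetric equilibrium every mine chooses the same q, so Σ_{j≠i} q_j = 3q. The condition becomes 238 − 25q = 0, giving q = 238/25 = 9.52.

9.52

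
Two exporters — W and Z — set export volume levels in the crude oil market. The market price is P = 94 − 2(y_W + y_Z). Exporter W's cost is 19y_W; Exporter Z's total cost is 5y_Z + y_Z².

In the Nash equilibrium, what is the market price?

Exporter W's profit: π = y_W(94 − 2(y_W + y_Z)) − 19y_W.
∂π/∂y_W = 75 − 4y_W − 2y_Z = 0, so y_W = 18.75 − 0.5y_Z.
For Z: ∂π/∂y_Z = 89 − 6y_Z − 2y_W = 0 ⇒ y_Z = 89/6 − (1/3)y_W.
Plugging y_Z into W's best response: y_W = 18.75 − 0.5(89/6 − (1/3)y_W) ⇒ (5/6)y_W = 34/3, so y_W = 13.6.
Then y_Z = 89/6 − (1/3)·13.6 = 10.3.
Equilibrium price: P = 94 − 2·23.9 = 46.2.

46.2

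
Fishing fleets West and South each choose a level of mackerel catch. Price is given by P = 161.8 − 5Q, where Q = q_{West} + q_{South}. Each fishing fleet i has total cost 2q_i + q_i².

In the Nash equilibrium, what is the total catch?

18.8

Fishing fleet West's profit: π = q_{West}(161.8 − 5(q_{West} + q_{South})) − 2q_{West} − q_{West}².
∂π/∂q_{West} = 159.8 − 12q_{West} − 5q_{South} = 0, so q_{West} = 799/60 − (5/12)q_{South}.
The game is symmetric, so in equilibrium q_{South} = q_{West}: the reaction function gives (17/12)q_{West} = 799/60, hence q_{West} = 9.4.
Total catch: 9.4 + 9.4 = 18.8.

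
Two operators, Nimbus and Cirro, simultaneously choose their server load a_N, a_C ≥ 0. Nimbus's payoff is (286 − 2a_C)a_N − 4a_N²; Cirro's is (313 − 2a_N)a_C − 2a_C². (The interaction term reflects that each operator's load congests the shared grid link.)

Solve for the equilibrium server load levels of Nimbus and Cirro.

18.5, 69

Expanding Nimbus's payoff: 286a_N − 2a_Ca_N − 4a_N².
∂π/∂a_N = 286 − 2a_C − 8a_N = 0, so a_N = 35.75 − 0.25a_C.
Likewise for Cirro: a_C = 78.25 − 0.5a_N.
Solving the two reaction functions simultaneously: (1 − (−0.25)(−0.5))a_N = 35.75 − 0.25·78.25, so 0.875a_N = 16.1875 and a_N = 18.5.
Then a_C = 78.25 − 0.5·18.5 = 69.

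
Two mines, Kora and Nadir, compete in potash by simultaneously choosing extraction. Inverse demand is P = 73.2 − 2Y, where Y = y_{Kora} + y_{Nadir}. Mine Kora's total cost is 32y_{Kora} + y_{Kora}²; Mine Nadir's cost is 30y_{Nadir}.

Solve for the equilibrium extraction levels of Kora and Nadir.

Mine Kora's profit: π = y_{Kora}(73.2 − 2(y_{Kora} + y_{Nadir})) − 32y_{Kora} − y_{Kora}².
∂π/∂y_{Kora} = 41.2 − 6y_{Kora} − 2y_{Nadir} = 0, so y_{Kora} = 103/15 − (1/3)y_{Nadir}.
For Nadir: ∂π/∂y_{Nadir} = 43.2 − 4y_{Nadir} − 2y_{Kora} = 0 ⇒ y_{Nadir} = 10.8 − 0.5y_{Kora}.
Plugging y_{Nadir} into Kora's best response: y_{Kora} = 103/15 − (1/3)(10.8 − 0.5y_{Kora}) ⇒ (5/6)y_{Kora} = 49/15, so y_{Kora} = 3.92.
Then y_{Nadir} = 10.8 − 0.5·3.92 = 8.84.

3.92, 8.84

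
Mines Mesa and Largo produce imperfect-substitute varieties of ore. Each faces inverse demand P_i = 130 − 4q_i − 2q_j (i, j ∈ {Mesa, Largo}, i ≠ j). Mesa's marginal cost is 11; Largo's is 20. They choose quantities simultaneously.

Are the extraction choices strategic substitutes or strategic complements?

Mine Mesa's profit: π = q_{Mesa}(130 − 4q_{Mesa} − 2q_{Largo}) − 11q_{Mesa}.
∂π/∂q_{Mesa} = 119 − 8q_{Mesa} − 2q_{Largo} = 0 ⇒ q_{Mesa} = 14.875 − 0.25q_{Largo}.
The best-response slope dq_{Mesa}/dq_{Largo} = −0.25 < 0: the reaction function is downward-sloping, so the choices are strategic substitutes.

strategic substitutes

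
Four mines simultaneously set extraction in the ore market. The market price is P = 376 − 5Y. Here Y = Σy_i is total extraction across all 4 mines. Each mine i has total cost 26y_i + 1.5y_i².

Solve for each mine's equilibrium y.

A representative mine's profit is π_i = y_i(376 − 5Y) − 26y_i − 1.5y_i², with Y = y_i + Σ_{j≠i} y_j.
First-order condition: 350 − 13y_i − 5Σ_{j≠i} y_j = 0.
With identical mines, set every y_j = y: then 350 − 13y − 15y = 0, i.e. y = 350/28 = 12.5.

12.5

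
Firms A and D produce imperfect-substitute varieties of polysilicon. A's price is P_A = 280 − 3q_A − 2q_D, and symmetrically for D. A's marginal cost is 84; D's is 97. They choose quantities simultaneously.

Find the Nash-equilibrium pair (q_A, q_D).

Firm A's profit: π = q_A(280 − 3q_A − 2q_D) − 84q_A.
∂π/∂q_A = 196 − 6q_A − 2q_D = 0 ⇒ q_A = 98/3 − (1/3)q_D.
Similarly q_D = 30.5 − (1/3)q_A.
Substituting the second reaction function into the first: q_A = 98/3 − (1/3)(30.5 − (1/3)q_A), which gives (8/9)q_A = 22.5 ⇒ q_A = 25.3125.
Then q_D = 30.5 − (1/3)·25.3125 = 22.0625.

25.3125, 22.0625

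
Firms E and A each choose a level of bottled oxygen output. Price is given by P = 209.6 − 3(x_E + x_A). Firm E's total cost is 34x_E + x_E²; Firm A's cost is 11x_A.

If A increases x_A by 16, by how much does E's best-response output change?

-6

Firm E's profit: π = x_E(209.6 − 3(x_E + x_A)) − 34x_E − x_E².
∂π/∂x_E = 175.6 − 8x_E − 3x_A = 0, so x_E = 21.95 − 0.375x_A.
The reaction-function slope is −0.375, so a 16-unit rise in x_A moves x_E by −0.375 × 16 = −6. E's best response falls — the actions are strategic substitutes.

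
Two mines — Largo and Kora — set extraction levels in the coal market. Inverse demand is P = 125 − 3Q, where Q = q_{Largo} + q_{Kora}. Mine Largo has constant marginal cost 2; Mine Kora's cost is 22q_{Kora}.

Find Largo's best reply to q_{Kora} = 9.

16

Mine Largo's profit: π = q_{Largo}(125 − 3(q_{Largo} + q_{Kora})) − 2q_{Largo}.
∂π/∂q_{Largo} = 123 − 6q_{Largo} − 3q_{Kora} = 0, so q_{Largo} = 20.5 − 0.5q_{Kora}.
At q_{Kora} = 9: q_{Largo} = 20.5 − 0.5·9 = 16.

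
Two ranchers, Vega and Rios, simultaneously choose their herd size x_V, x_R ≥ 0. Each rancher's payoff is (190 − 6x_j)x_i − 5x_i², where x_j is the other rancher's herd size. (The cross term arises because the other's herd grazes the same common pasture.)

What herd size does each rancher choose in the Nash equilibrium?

Vega's payoff is (190 − 6x_R)x_V − 5x_V².
∂π/∂x_V = 190 − 6x_R − 10x_V = 0, so x_V = 19 − 0.6x_R.
Setting x_V = x_R in the reaction function: x_V = 19 − 0.6x_V, so x_V = 19 / 1.6 = 11.875.

11.875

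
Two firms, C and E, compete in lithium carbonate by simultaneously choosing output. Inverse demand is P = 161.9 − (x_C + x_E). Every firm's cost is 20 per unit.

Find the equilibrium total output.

Firm C's profit: π = x_C(161.9 − (x_C + x_E)) − 20x_C.
∂π/∂x_C = 141.9 − 2x_C − x_E = 0, so x_C = 70.95 − 0.5x_E.
By symmetry x_E = x_C; substituting into the reaction function, 1.5x_C = 70.95 and x_C = 47.3.
Total output: 47.3 + 47.3 = 94.6.

94.6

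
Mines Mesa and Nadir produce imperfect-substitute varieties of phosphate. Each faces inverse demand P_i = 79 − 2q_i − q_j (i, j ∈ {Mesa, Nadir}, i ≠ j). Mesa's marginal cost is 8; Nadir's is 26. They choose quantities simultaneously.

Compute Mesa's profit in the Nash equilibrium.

Mine Mesa's profit: π = q_{Mesa}(79 − 2q_{Mesa} − q_{Nadir}) − 8q_{Mesa}.
∂π/∂q_{Mesa} = 71 − 4q_{Mesa} − q_{Nadir} = 0 ⇒ q_{Mesa} = 17.75 − 0.25q_{Nadir}.
Similarly q_{Nadir} = 13.25 − 0.25q_{Mesa}.
Plugging q_{Nadir} into Mesa's best response: q_{Mesa} = 17.75 − 0.25(13.25 − 0.25q_{Mesa}) ⇒ 0.9375q_{Mesa} = 14.4375, so q_{Mesa} = 15.4.
Then q_{Nadir} = 13.25 − 0.25·15.4 = 9.4.
P_{Mesa} = 79 − 2·15.4 − 9.4 = 38.8.
Profit = (38.8 − 8)·15.4 = 474.32.

474.32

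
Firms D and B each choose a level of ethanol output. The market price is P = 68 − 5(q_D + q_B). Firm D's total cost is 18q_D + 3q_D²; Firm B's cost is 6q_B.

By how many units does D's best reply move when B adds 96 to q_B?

Firm D's profit: π = q_D(68 − 5(q_D + q_B)) − 18q_D − 3q_D².
∂π/∂q_D = 50 − 16q_D − 5q_B = 0, so q_D = 3.125 − 0.3125q_B.
The reaction-function slope is −0.3125, so a 96-unit rise in q_B moves q_D by −0.3125 × 96 = −30. D's best response falls — the actions are strategic substitutes.

-30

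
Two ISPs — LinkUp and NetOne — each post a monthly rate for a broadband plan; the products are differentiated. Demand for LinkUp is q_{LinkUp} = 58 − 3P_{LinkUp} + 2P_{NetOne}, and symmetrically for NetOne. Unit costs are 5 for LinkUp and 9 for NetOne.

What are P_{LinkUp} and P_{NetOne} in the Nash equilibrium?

LinkUp's profit: π = (P_{LinkUp} − 5)(58 − 3P_{LinkUp} + 2P_{NetOne}).
∂π/∂P_{LinkUp} = 73 − 6P_{LinkUp} + 2P_{NetOne} = 0 ⇒ P_{LinkUp} = 73/6 + (1/3)P_{NetOne}.
Similarly P_{NetOne} = 85/6 + (1/3)P_{LinkUp}.
Substituting the second reaction function into the first: P_{LinkUp} = 73/6 + (1/3)(85/6 + (1/3)P_{LinkUp}), which gives (8/9)P_{LinkUp} = 152/9 ⇒ P_{LinkUp} = 19.
Then P_{NetOne} = 85/6 + (1/3)·19 = 20.5.

19, 20.5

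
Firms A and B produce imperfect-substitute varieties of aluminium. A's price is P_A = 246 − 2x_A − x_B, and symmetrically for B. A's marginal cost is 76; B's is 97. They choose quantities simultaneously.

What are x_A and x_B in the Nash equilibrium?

35.4, 28.4

Firm A's profit: π = x_A(246 − 2x_A − x_B) − 76x_A.
∂π/∂x_A = 170 − 4x_A − x_B = 0 ⇒ x_A = 42.5 − 0.25x_B.
Similarly x_B = 37.25 − 0.25x_A.
Substituting the second reaction function into the first: x_A = 42.5 − 0.25(37.25 − 0.25x_A), which gives 0.9375x_A = 33.1875 ⇒ x_A = 35.4.
Then x_B = 37.25 − 0.25·35.4 = 28.4.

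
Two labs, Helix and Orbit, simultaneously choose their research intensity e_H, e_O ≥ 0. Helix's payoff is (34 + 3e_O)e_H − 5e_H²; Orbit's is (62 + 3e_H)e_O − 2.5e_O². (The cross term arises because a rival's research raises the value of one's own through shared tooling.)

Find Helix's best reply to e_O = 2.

Expanding Helix's payoff: 34e_H + 3e_Oe_H − 5e_H².
∂π/∂e_H = 34 + 3e_O − 10e_H = 0, so e_H = 3.4 + 0.3e_O.
At e_O = 2: e_H = 3.4 + 0.3·2 = 4.

4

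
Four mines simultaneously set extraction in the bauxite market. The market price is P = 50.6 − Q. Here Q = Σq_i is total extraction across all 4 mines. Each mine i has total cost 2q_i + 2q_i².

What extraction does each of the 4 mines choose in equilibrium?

A representative mine's profit is π_i = q_i(50.6 − Q) − 2q_i − 2q_i², with Q = q_i + Σ_{j≠i} q_j.
First-order condition: 48.6 − 6q_i − Σ_{j≠i} q_j = 0.
Imposing symmetry (q_j = q for all j) turns Σ_{j≠i} q_j into 3q, so 48.6 = 9q and q = 5.4.

5.4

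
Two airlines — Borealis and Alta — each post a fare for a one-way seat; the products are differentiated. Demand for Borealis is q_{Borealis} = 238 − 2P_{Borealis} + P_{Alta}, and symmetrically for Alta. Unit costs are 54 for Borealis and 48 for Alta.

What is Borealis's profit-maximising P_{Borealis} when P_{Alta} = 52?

Borealis's profit: π = (P_{Borealis} − 54)(238 − 2P_{Borealis} + P_{Alta}).
∂π/∂P_{Borealis} = 346 − 4P_{Borealis} + P_{Alta} = 0 ⇒ P_{Borealis} = 86.5 + 0.25P_{Alta}.
At P_{Alta} = 52: P_{Borealis} = 86.5 + 0.25·52 = 99.5.

99.5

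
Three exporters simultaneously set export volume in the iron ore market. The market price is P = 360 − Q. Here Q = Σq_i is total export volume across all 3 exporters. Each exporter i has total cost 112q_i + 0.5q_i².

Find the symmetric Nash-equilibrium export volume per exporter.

A representative exporter's profit is π_i = q_i(360 − Q) − 112q_i − 0.5q_i², with Q = q_i + Σ_{j≠i} q_j.
First-order condition: 248 − 3q_i − Σ_{j≠i} q_j = 0.
With identical exporters, set every q_j = q: then 248 − 3q − 2q = 0, i.e. q = 248/5 = 49.6.

49.6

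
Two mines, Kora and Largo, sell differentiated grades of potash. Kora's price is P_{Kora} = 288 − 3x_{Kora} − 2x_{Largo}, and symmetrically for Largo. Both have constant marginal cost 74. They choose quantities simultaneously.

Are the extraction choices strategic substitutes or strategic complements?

strategic substitutes

Mine Kora's profit: π = x_{Kora}(288 − 3x_{Kora} − 2x_{Largo}) − 74x_{Kora}.
∂π/∂x_{Kora} = 214 − 6x_{Kora} − 2x_{Largo} = 0 ⇒ x_{Kora} = 107/3 − (1/3)x_{Largo}.
The best-response slope dx_{Kora}/dx_{Largo} = −1/3 < 0: the reaction function is downward-sloping, so the choices are strategic substitutes.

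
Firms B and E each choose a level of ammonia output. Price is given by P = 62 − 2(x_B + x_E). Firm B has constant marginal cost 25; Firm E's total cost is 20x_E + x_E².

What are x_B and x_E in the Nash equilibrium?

6.9, 4.7

Firm B's profit: π = x_B(62 − 2(x_B + x_E)) − 25x_B.
∂π/∂x_B = 37 − 4x_B − 2x_E = 0, so x_B = 9.25 − 0.5x_E.
For E: ∂π/∂x_E = 42 − 6x_E − 2x_B = 0 ⇒ x_E = 7 − (1/3)x_B.
Solving the two reaction functions simultaneously: (1 − (−0.5)(−1/3))x_B = 9.25 − 0.5·7, so (5/6)x_B = 5.75 and x_B = 6.9.
Then x_E = 7 − (1/3)·6.9 = 4.7.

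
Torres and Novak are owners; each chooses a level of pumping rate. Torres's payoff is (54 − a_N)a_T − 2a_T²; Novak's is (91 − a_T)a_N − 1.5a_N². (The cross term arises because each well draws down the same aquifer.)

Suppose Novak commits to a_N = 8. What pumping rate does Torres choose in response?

11.5

Expanding Torres's payoff: 54a_T − a_Na_T − 2a_T².
∂π/∂a_T = 54 − a_N − 4a_T = 0, so a_T = 13.5 − 0.25a_N.
At a_N = 8: a_T = 13.5 − 0.25·8 = 11.5.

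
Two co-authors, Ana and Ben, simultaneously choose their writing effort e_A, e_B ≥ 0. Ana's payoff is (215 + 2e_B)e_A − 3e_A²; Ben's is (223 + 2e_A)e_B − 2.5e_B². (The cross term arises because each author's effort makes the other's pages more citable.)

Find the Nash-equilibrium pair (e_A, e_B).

58.5, 68

Expanding Ana's payoff: 215e_A + 2e_Be_A − 3e_A².
∂π/∂e_A = 215 + 2e_B − 6e_A = 0, so e_A = 215/6 + (1/3)e_B.
Likewise for Ben: e_B = 44.6 + 0.4e_A.
Substituting the second reaction function into the first: e_A = 215/6 + (1/3)(44.6 + 0.4e_A), which gives (13/15)e_A = 50.7 ⇒ e_A = 58.5.
Then e_B = 44.6 + 0.4·58.5 = 68.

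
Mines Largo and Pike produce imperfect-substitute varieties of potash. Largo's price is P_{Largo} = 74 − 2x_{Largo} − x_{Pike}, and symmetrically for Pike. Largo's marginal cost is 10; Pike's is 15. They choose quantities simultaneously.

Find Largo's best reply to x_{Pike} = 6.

14.5

Mine Largo's profit: π = x_{Largo}(74 − 2x_{Largo} − x_{Pike}) − 10x_{Largo}.
∂π/∂x_{Largo} = 64 − 4x_{Largo} − x_{Pike} = 0 ⇒ x_{Largo} = 16 − 0.25x_{Pike}.
At x_{Pike} = 6: x_{Largo} = 16 − 0.25·6 = 14.5.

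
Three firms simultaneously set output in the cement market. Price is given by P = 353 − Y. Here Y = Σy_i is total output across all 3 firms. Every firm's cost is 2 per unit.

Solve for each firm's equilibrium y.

A representative firm's profit is π_i = y_i(353 − Y) − 2y_i, with Y = y_i + Σ_{j≠i} y_j.
First-order condition: 351 − 2y_i − Σ_{j≠i} y_j = 0.
With identical firms, set every y_j = y: then 351 − 2y − 2y = 0, i.e. y = 351/4 = 87.75.

87.75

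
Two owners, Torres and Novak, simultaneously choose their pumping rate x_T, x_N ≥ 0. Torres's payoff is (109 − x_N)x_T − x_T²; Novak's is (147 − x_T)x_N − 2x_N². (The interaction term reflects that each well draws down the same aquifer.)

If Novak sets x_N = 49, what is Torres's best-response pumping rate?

30

Expanding Torres's payoff: 109x_T − x_Nx_T − x_T².
∂π/∂x_T = 109 − x_N − 2x_T = 0, so x_T = 54.5 − 0.5x_N.
At x_N = 49: x_T = 54.5 − 0.5·49 = 30.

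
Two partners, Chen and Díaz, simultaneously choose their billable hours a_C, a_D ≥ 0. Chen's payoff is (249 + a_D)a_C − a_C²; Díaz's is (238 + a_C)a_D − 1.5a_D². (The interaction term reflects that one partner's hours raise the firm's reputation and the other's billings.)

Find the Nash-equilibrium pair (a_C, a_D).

197, 145

Expanding Chen's payoff: 249a_C + a_Da_C − a_C².
∂π/∂a_C = 249 + a_D − 2a_C = 0, so a_C = 124.5 + 0.5a_D.
Likewise for Díaz: a_D = 238/3 + (1/3)a_C.
Substituting the second reaction function into the first: a_C = 124.5 + 0.5(238/3 + (1/3)a_C), which gives (5/6)a_C = 985/6 ⇒ a_C = 197.
Then a_D = 238/3 + (1/3)·197 = 145.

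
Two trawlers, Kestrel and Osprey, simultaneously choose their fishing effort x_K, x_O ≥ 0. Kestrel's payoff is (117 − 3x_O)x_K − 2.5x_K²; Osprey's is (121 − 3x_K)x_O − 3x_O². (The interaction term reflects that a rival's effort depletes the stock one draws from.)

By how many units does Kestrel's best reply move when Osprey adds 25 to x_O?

-15

Expanding Kestrel's payoff: 117x_K − 3x_Ox_K − 2.5x_K².
∂π/∂x_K = 117 − 3x_O − 5x_K = 0, so x_K = 23.4 − 0.6x_O.
The reaction-function slope is −0.6, so a 25-unit rise in x_O moves x_K by −0.6 × 25 = −15. Kestrel's best response falls — the actions are strategic substitutes.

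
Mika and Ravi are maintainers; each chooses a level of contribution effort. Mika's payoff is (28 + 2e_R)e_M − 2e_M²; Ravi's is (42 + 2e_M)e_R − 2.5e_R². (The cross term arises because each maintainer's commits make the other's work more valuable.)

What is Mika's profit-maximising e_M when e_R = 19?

16.5

Expanding Mika's payoff: 28e_M + 2e_Re_M − 2e_M².
∂π/∂e_M = 28 + 2e_R − 4e_M = 0, so e_M = 7 + 0.5e_R.
At e_R = 19: e_M = 7 + 0.5·19 = 16.5.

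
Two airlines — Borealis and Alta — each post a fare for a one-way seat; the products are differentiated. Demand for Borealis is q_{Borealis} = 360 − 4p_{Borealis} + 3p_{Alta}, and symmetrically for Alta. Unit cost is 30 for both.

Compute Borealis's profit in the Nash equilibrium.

Borealis's profit: π = (p_{Borealis} − 30)(360 − 4p_{Borealis} + 3p_{Alta}).
∂π/∂p_{Borealis} = 480 − 8p_{Borealis} + 3p_{Alta} = 0 ⇒ p_{Borealis} = 60 + 0.375p_{Alta}.
Setting p_{Borealis} = p_{Alta} in the reaction function: p_{Borealis} = 60 + 0.375p_{Borealis}, so p_{Borealis} = 60 / 0.625 = 96.
q_{Borealis} = 360 − 4·96 + 3·96 = 264.
Profit = (96 − 30)·264 = 17424.

17424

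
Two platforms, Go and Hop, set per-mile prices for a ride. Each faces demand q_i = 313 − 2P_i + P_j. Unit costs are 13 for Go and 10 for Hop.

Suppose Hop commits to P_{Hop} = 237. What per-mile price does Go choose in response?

Go's profit: π = (P_{Go} − 13)(313 − 2P_{Go} + P_{Hop}).
∂π/∂P_{Go} = 339 − 4P_{Go} + P_{Hop} = 0 ⇒ P_{Go} = 84.75 + 0.25P_{Hop}.
At P_{Hop} = 237: P_{Go} = 84.75 + 0.25·237 = 144.

144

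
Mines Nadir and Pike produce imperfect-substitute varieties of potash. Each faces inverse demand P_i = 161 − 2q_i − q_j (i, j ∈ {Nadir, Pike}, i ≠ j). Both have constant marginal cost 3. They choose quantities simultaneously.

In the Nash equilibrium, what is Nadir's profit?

1997.12

Mine Nadir's profit: π = q_{Nadir}(161 − 2q_{Nadir} − q_{Pike}) − 3q_{Nadir}.
∂π/∂q_{Nadir} = 158 − 4q_{Nadir} − q_{Pike} = 0 ⇒ q_{Nadir} = 39.5 − 0.25q_{Pike}.
The game is symmetric, so in equilibrium q_{Pike} = q_{Nadir}: the reaction function gives 1.25q_{Nadir} = 39.5, hence q_{Nadir} = 31.6.
P_{Nadir} = 161 − 2·31.6 − 31.6 = 66.2.
Profit = (66.2 − 3)·31.6 = 1997.12.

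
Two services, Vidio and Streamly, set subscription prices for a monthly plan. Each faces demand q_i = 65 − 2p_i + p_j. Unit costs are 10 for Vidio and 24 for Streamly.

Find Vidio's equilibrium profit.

Vidio's profit: π = (p_{Vidio} − 10)(65 − 2p_{Vidio} + p_{Streamly}).
∂π/∂p_{Vidio} = 85 − 4p_{Vidio} + p_{Streamly} = 0 ⇒ p_{Vidio} = 21.25 + 0.25p_{Streamly}.
Similarly p_{Streamly} = 28.25 + 0.25p_{Vidio}.
Solving the two reaction functions simultaneously: (1 − (0.25)(0.25))p_{Vidio} = 21.25 + 0.25·28.25, so 0.9375p_{Vidio} = 28.3125 and p_{Vidio} = 30.2.
Then p_{Streamly} = 28.25 + 0.25·30.2 = 35.8.
q_{Vidio} = 65 − 2·30.2 + 35.8 = 40.4.
Profit = (30.2 − 10)·40.4 = 816.08.

816.08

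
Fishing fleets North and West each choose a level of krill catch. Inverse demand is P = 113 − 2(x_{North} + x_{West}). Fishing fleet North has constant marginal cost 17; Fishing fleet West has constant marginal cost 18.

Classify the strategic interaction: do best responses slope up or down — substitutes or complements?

strategic substitutes

Fishing fleet North's profit: π = x_{North}(113 − 2(x_{North} + x_{West})) − 17x_{North}.
∂π/∂x_{North} = 96 − 4x_{North} − 2x_{West} = 0, so x_{North} = 24 − 0.5x_{West}.
The best-response slope dx_{North}/dx_{West} = −0.5 < 0: the reaction function is downward-sloping, so the choices are strategic substitutes.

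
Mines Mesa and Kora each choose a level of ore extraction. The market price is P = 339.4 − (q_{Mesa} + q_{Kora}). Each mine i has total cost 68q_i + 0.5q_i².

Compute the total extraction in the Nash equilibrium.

Mine Mesa's profit: π = q_{Mesa}(339.4 − (q_{Mesa} + q_{Kora})) − 68q_{Mesa} − 0.5q_{Mesa}².
∂π/∂q_{Mesa} = 271.4 − 3q_{Mesa} − q_{Kora} = 0, so q_{Mesa} = 1357/15 − (1/3)q_{Kora}.
The game is symmetric, so in equilibrium q_{Kora} = q_{Mesa}: the reaction function gives (4/3)q_{Mesa} = 1357/15, hence q_{Mesa} = 67.85.
Total extraction: 67.85 + 67.85 = 135.7.

135.7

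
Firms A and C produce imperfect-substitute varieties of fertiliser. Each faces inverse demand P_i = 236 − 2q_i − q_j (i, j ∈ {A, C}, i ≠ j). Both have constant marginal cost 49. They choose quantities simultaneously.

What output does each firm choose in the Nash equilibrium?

37.4

Firm A's profit: π = q_A(236 − 2q_A − q_C) − 49q_A.
∂π/∂q_A = 187 − 4q_A − q_C = 0 ⇒ q_A = 46.75 − 0.25q_C.
The game is symmetric, so in equilibrium q_C = q_A: the reaction function gives 1.25q_A = 46.75, hence q_A = 37.4.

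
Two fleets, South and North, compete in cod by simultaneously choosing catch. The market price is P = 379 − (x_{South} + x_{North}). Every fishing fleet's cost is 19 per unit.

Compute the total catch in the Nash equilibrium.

Fishing fleet South's profit: π = x_{South}(379 − (x_{South} + x_{North})) − 19x_{South}.
∂π/∂x_{South} = 360 − 2x_{South} − x_{North} = 0, so x_{South} = 180 − 0.5x_{North}.
The game is symmetric, so in equilibrium x_{North} = x_{South}: the reaction function gives 1.5x_{South} = 180, hence x_{South} = 120.
Total catch: 120 + 120 = 240.

240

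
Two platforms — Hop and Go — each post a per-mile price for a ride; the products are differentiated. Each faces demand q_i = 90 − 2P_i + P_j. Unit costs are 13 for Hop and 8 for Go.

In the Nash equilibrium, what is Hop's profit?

Hop's profit: π = (P_{Hop} − 13)(90 − 2P_{Hop} + P_{Go}).
∂π/∂P_{Hop} = 116 − 4P_{Hop} + P_{Go} = 0 ⇒ P_{Hop} = 29 + 0.25P_{Go}.
Similarly P_{Go} = 26.5 + 0.25P_{Hop}.
Substituting the second reaction function into the first: P_{Hop} = 29 + 0.25(26.5 + 0.25P_{Hop}), which gives 0.9375P_{Hop} = 35.625 ⇒ P_{Hop} = 38.
Then P_{Go} = 26.5 + 0.25·38 = 36.
q_{Hop} = 90 − 2·38 + 36 = 50.
Profit = (38 − 13)·50 = 1250.

1250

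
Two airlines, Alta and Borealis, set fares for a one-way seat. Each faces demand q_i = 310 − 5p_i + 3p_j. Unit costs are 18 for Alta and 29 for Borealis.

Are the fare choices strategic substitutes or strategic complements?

Alta's profit: π = (p_{Alta} − 18)(310 − 5p_{Alta} + 3p_{Borealis}).
∂π/∂p_{Alta} = 400 − 10p_{Alta} + 3p_{Borealis} = 0 ⇒ p_{Alta} = 40 + 0.3p_{Borealis}.
The best-response slope dp_{Alta}/dp_{Borealis} = 0.3 > 0: the reaction function is upward-sloping, so the choices are strategic complements.

strategic complements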